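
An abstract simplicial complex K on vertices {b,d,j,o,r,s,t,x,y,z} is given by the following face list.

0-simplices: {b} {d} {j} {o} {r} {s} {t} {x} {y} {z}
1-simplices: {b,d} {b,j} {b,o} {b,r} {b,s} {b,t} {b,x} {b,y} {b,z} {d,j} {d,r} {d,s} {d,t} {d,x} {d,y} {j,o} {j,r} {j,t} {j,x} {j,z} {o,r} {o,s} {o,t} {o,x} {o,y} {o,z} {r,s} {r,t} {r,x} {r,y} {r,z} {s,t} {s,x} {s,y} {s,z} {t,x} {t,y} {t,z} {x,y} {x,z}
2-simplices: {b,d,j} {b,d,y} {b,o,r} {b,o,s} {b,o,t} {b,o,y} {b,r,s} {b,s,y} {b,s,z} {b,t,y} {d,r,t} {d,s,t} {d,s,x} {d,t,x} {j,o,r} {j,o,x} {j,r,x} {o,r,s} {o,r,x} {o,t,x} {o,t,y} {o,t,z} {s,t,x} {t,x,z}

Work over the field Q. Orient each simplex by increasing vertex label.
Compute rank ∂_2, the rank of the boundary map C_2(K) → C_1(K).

n_0=10 n_1=40 n_2=24  [Q]
∂1: piv[bd,bj,bo,br,bs,bt,bx,by,bz] rk=9  ker:dj,dr,ds,dt,dx,dy,jo,jr,jt,jx,jz,or,os,ot,ox,oy,oz,rs,rt,rx,ry,rz,st,sx,sy,sz,tx,ty,tz,xy,xz
∂2: piv[bdj,bdy,bor,bos,bot,boy,brs,bsy,bsz,bty,drt,dst,dsx,dtx,jor,jox,jrx,otx,otz,txz] rk=20  ker:ors,orx,oty,stx
rk∂_2=20

rank∂_2=20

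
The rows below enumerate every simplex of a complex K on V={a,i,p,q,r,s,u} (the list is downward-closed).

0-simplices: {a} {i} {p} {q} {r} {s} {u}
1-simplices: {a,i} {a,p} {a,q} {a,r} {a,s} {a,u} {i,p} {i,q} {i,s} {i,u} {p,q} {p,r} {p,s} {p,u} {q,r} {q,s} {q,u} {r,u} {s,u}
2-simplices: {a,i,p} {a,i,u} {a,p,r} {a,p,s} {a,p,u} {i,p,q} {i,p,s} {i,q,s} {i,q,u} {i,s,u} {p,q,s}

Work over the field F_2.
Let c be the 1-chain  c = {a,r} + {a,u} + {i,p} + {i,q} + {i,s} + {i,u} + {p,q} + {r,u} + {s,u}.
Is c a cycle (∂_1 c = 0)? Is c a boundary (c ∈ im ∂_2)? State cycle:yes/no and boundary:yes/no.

n_0=7 n_1=19 n_2=11  [Z2]
∂1: piv[ai,ap,aq,ar,as,au] rk=6  ker:ip,iq,is,iu,pq,pr,ps,pu,qr,qs,qu,ru,su
∂2: piv[aip,aiu,apr,aps,apu,ipq,ips,iqs,iqu,isu] rk=10  ker:pqs
∂1c = 0
c vs im∂2: residual ≠ 0 ⇒ not boundary

cycle:yes boundary:no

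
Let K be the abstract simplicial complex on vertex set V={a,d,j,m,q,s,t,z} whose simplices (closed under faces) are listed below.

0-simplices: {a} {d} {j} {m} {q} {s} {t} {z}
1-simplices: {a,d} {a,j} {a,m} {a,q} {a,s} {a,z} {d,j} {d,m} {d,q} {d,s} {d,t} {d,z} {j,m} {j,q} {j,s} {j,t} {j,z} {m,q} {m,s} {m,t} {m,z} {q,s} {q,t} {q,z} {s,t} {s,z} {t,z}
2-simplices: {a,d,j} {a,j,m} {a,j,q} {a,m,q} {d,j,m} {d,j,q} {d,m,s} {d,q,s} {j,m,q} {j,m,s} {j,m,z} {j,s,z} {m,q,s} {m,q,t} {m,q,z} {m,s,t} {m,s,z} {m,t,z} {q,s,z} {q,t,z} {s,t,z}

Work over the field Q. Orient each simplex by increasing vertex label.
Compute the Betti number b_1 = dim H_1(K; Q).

n_0=8 n_1=27 n_2=21  [Q]
∂1: piv[ad,aj,am,aq,as,az,dt] rk=7  ker:dj,dm,dq,ds,dz,jm,jq,js,jt,jz,mq,ms,mt,mz,qs,qt,qz,st,sz,tz
∂2: piv[adj,ajm,ajq,amq,djm,djq,dms,dqs,jms,jmz,jsz,mqt,mqz,mst,mtz] rk=15  ker:jmq,mqs,msz,qsz,qtz,stz
b_1=(27−7)−15=5

b_1=5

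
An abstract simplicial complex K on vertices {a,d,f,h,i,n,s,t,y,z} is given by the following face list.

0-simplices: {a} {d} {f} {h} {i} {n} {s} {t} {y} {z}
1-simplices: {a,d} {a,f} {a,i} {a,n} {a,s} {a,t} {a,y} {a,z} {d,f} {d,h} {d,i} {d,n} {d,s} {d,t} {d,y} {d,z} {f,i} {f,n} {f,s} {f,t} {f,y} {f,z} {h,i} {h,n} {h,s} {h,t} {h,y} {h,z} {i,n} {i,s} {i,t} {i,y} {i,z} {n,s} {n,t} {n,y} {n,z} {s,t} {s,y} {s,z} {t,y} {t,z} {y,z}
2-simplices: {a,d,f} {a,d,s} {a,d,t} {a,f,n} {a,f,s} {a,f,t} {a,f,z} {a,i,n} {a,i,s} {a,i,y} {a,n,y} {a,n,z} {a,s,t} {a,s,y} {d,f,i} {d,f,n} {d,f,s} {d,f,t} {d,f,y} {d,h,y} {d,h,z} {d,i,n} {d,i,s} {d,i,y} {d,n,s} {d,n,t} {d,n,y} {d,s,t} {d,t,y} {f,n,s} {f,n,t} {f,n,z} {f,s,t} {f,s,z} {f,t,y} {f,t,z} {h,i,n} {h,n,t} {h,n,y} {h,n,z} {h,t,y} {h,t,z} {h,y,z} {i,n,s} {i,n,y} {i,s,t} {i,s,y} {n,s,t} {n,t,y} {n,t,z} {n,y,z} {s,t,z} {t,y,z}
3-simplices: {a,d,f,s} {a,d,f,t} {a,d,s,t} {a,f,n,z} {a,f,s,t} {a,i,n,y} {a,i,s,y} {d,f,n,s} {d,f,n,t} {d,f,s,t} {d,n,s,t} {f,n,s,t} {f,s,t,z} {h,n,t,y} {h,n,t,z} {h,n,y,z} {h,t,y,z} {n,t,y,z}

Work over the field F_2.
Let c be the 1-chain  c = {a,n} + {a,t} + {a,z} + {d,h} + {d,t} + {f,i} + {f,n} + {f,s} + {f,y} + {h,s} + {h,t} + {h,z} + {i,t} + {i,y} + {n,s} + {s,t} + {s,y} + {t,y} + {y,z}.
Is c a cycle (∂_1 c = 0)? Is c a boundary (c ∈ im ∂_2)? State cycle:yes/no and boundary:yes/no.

cycle:no boundary:no

n_0=10 n_1=43 n_2=53 n_3=18  [Z2]
∂1: piv[ad,af,ai,an,as,at,ay,az,dh] rk=9  ker:df,di,dn,ds,dt,dy,dz,fi,fn,fs,ft,fy,fz,hi,hn,hs,ht,hy,hz,in,is,it,iy,iz,ns,nt,ny,nz,st,sy,sz,ty,tz,yz
∂2: piv[adf,ads,adt,afn,afs,aft,afz,ain,ais,aiy,any,anz,ast,asy,dfi,dfn,dfy,dhy,dhz,din,diy,dns,dnt,dty,fsz,ftz,hin,hnt,hny,hnz,hyz,ist] rk=32  ker:dfs,dft,dis,dny,dst,fns,fnt,fnz,fst,fty,hty,htz,ins,iny,isy,nst,nty,ntz,nyz,stz,tyz
∂3: piv[adfs,adft,adst,afnz,afst,ainy,aisy,dfns,dfnt,dnst,fstz,hnty,hntz,hnyz,htyz] rk=15  ker:dfst,fnst,ntyz
∂1c = {a} + {i} + {n} + {s} + {y} + {z}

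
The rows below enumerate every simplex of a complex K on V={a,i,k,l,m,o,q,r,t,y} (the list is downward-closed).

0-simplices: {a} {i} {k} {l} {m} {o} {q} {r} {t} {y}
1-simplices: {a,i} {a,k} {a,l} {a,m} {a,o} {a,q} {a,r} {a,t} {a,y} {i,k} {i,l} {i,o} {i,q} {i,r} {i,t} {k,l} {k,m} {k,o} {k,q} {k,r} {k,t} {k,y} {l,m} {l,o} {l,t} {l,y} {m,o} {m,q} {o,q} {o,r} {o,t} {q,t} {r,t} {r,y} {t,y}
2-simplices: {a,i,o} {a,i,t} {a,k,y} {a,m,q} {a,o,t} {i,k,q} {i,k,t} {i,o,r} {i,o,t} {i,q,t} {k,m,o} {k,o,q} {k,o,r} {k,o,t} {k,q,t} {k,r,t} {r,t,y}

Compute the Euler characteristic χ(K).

n_0=10 n_1=35 n_2=17
χ=+10−35+17=-8

χ(K)=-8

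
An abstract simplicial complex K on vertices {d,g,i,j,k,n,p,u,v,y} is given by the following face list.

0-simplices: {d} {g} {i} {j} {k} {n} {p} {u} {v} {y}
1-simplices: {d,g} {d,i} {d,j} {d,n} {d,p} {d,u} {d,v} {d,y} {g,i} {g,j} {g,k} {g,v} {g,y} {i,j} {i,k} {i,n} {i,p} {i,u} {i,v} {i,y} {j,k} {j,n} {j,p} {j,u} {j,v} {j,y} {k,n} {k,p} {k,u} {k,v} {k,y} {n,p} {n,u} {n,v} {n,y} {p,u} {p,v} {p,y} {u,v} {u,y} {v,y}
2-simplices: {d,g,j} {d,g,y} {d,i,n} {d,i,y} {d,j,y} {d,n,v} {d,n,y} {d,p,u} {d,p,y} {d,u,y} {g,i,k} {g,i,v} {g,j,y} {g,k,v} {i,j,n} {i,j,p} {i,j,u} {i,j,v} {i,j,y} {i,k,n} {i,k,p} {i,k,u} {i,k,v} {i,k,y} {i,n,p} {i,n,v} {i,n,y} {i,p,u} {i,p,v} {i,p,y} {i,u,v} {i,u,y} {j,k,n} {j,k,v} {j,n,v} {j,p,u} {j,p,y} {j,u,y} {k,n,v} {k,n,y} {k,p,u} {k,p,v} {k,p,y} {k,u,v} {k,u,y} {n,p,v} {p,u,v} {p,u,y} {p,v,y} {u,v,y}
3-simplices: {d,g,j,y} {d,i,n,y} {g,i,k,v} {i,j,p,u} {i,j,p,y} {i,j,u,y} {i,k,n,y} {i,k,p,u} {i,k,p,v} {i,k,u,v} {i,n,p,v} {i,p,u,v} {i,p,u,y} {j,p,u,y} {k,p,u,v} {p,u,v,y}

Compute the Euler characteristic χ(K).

n_0=10 n_1=41 n_2=50 n_3=16
χ=+10−41+50−16=3

χ(K)=3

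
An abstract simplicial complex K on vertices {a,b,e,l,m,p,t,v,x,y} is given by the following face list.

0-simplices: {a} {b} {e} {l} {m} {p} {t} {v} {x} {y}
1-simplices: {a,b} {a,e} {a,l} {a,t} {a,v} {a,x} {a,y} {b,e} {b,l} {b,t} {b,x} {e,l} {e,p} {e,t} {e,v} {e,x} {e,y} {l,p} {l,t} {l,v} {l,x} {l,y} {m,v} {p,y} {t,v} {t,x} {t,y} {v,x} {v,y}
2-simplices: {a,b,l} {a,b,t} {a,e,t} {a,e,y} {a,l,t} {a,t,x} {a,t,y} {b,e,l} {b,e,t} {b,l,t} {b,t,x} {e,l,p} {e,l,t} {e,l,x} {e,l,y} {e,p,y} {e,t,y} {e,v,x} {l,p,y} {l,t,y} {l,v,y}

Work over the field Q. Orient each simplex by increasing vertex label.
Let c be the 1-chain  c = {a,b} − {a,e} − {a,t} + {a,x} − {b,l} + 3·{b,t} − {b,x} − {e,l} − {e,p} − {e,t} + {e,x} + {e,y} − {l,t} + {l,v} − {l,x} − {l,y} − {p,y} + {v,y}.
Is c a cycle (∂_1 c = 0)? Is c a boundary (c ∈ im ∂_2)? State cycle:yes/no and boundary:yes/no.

n_0=10 n_1=29 n_2=21  [Q]
∂1: piv[ab,ae,al,at,av,ax,ay,ep,mv] rk=9  ker:be,bl,bt,bx,el,et,ev,ex,ey,lp,lt,lv,lx,ly,py,tv,tx,ty,vx,vy
∂2: piv[abl,abt,aet,aey,alt,atx,aty,bel,bet,btx,elp,elx,ely,epy,evx,lvy] rk=16  ker:blt,elt,ety,lpy,lty
∂1c = 0
c vs im∂2: reduces to 0 ⇒ boundary

cycle:yes boundary:yes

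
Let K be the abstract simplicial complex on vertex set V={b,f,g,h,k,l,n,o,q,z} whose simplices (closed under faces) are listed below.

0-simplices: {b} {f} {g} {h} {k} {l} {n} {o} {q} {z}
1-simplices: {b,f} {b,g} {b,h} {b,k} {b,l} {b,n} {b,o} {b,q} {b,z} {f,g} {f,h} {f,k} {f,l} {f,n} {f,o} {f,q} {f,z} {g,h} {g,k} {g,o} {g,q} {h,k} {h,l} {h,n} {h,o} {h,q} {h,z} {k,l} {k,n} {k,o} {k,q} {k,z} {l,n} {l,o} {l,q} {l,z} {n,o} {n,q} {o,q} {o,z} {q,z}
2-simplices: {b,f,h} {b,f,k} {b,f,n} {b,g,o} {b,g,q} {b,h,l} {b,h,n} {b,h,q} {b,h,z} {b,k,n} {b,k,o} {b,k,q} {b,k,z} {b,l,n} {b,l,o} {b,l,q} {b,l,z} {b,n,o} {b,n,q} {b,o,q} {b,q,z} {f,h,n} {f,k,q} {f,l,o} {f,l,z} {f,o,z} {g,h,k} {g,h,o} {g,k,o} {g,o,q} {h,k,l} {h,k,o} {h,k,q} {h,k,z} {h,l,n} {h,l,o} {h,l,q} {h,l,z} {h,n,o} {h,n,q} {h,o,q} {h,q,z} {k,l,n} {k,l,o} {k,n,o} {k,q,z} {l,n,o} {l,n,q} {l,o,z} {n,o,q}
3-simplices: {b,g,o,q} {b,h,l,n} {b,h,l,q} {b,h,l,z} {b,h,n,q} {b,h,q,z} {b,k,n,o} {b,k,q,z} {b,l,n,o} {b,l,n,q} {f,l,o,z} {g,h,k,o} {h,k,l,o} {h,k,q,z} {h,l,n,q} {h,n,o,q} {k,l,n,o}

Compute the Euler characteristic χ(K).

n_0=10 n_1=41 n_2=50 n_3=17
χ=+10−41+50−17=2

χ(K)=2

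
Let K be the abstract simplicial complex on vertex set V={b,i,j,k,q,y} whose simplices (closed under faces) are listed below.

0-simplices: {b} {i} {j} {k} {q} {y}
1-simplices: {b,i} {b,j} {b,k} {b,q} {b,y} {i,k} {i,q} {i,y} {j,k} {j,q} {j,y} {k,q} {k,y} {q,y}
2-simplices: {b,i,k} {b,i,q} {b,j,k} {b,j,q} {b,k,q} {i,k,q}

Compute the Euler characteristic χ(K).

n_0=6 n_1=14 n_2=6
χ=+6−14+6=-2

χ(K)=-2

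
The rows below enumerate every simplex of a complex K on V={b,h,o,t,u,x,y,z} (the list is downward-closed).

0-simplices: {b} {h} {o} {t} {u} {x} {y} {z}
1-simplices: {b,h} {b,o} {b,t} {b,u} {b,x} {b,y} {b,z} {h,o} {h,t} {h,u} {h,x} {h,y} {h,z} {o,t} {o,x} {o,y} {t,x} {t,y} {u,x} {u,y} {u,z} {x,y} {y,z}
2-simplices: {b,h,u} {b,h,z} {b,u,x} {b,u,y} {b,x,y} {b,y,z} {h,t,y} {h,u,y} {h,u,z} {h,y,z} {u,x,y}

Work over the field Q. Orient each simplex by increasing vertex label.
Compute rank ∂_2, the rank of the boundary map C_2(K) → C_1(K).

rank∂_2=9

n_0=8 n_1=23 n_2=11  [Q]
∂1: piv[bh,bo,bt,bu,bx,by,bz] rk=7  ker:ho,ht,hu,hx,hy,hz,ot,ox,oy,tx,ty,ux,uy,uz,xy,yz
∂2: piv[bhu,bhz,bux,buy,bxy,byz,hty,huy,huz] rk=9  ker:hyz,uxy
rk∂_2=9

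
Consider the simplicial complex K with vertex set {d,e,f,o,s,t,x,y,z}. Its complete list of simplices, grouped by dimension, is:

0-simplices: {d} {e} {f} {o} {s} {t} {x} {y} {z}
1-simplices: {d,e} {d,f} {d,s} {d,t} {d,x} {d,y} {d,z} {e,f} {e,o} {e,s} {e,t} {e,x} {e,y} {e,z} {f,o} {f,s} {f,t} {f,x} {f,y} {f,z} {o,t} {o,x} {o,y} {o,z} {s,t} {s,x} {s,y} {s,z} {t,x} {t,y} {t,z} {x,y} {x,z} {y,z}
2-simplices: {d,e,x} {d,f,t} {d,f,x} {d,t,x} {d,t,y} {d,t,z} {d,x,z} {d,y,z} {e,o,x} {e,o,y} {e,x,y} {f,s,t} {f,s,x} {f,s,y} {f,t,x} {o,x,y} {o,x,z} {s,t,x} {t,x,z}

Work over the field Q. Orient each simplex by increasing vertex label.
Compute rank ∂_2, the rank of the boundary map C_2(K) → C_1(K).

n_0=9 n_1=34 n_2=19  [Q]
∂1: piv[de,df,ds,dt,dx,dy,dz,eo] rk=8  ker:ef,es,et,ex,ey,ez,fo,fs,ft,fx,fy,fz,ot,ox,oy,oz,st,sx,sy,sz,tx,ty,tz,xy,xz,yz
∂2: piv[dex,dft,dfx,dtx,dty,dtz,dxz,dyz,eox,eoy,exy,fst,fsx,fsy,oxz] rk=15  ker:ftx,oxy,stx,txz
rk∂_2=15

rank∂_2=15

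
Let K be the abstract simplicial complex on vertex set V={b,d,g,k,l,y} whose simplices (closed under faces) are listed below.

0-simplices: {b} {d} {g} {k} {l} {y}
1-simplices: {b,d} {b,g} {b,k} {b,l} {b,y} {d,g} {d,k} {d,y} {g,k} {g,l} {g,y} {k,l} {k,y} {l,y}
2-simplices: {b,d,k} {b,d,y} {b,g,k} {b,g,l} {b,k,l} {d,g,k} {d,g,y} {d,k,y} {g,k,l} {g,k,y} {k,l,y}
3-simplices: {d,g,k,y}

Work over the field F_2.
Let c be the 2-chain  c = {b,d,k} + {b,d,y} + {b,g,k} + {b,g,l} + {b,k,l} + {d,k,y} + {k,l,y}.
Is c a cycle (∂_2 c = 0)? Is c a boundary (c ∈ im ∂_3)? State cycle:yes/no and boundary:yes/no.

cycle:no boundary:no

n_0=6 n_1=14 n_2=11 n_3=1  [Z2]
∂1: piv[bd,bg,bk,bl,by] rk=5  ker:dg,dk,dy,gk,gl,gy,kl,ky,ly
∂2: piv[bdk,bdy,bgk,bgl,bkl,dgk,dgy,dky,kly] rk=9  ker:gkl,gky
∂3: piv[dgky] rk=1
∂2c = {b,k} + {b,y} + {g,k} + {g,l} + {l,y}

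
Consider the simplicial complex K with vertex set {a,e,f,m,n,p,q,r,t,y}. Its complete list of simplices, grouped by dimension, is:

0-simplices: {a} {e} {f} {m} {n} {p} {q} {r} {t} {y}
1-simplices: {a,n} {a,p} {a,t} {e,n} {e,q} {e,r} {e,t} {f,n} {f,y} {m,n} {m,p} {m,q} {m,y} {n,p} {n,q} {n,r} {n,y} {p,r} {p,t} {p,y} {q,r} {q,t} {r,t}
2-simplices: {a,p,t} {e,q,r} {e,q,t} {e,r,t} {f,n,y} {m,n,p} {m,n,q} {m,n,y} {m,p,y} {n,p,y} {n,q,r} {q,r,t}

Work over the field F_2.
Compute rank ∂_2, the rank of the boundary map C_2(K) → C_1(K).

rank∂_2=10

n_0=10 n_1=23 n_2=12  [Z2]
∂1: piv[an,ap,at,en,eq,er,fn,fy,mn] rk=9  ker:et,mp,mq,my,np,nq,nr,ny,pr,pt,py,qr,qt,rt
∂2: piv[apt,eqr,eqt,ert,fny,mnp,mnq,mny,mpy,nqr] rk=10  ker:npy,qrt
rk∂_2=10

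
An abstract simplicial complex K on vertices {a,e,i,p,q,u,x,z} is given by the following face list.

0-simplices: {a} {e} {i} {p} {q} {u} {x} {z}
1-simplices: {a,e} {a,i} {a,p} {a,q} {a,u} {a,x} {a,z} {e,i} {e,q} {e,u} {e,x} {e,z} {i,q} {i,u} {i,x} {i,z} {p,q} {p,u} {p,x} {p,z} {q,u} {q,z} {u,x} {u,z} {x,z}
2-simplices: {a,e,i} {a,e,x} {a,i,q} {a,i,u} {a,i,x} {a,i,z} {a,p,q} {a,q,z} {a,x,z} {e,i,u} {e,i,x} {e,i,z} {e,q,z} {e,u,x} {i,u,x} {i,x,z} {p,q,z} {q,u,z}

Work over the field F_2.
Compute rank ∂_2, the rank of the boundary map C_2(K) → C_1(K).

rank∂_2=15

n_0=8 n_1=25 n_2=18  [Z2]
∂1: piv[ae,ai,ap,aq,au,ax,az] rk=7  ker:ei,eq,eu,ex,ez,iq,iu,ix,iz,pq,pu,px,pz,qu,qz,ux,uz,xz
∂2: piv[aei,aex,aiq,aiu,aix,aiz,apq,aqz,axz,eiu,eiz,eqz,eux,pqz,quz] rk=15  ker:eix,iux,ixz
rk∂_2=15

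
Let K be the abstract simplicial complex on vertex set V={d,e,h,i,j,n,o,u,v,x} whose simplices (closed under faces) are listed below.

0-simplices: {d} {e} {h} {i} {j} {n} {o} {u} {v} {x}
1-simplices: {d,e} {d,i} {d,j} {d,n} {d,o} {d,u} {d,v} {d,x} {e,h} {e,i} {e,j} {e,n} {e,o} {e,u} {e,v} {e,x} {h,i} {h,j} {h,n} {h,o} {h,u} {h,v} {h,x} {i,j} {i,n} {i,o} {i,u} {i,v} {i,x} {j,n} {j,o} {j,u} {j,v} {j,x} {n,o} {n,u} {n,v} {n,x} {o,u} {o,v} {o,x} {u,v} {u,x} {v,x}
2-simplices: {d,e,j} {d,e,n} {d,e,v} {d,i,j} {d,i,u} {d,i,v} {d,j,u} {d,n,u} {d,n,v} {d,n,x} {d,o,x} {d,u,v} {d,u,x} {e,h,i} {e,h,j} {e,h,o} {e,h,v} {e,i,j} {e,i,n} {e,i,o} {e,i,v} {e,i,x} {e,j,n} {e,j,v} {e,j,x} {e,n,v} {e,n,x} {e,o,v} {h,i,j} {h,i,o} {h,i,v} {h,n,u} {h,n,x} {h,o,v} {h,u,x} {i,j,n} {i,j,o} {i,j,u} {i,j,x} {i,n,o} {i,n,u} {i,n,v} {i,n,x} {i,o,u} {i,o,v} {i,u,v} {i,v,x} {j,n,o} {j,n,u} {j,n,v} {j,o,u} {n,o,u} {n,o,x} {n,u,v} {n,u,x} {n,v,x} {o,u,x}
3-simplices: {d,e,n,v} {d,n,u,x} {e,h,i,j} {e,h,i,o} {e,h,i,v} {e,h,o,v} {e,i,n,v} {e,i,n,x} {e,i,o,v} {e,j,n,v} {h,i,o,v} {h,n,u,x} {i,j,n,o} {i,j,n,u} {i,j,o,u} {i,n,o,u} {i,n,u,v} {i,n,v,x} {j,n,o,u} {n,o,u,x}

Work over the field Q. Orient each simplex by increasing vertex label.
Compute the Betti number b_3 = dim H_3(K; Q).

b_3=2

n_0=10 n_1=44 n_2=57 n_3=20  [Q]
∂1: piv[de,di,dj,dn,do,du,dv,dx,eh] rk=9  ker:ei,ej,en,eo,eu,ev,ex,hi,hj,hn,ho,hu,hv,hx,ij,in,io,iu,iv,ix,jn,jo,ju,jv,jx,no,nu,nv,nx,ou,ov,ox,uv,ux,vx
∂2: piv[dej,den,dev,dij,diu,div,dju,dnu,dnv,dnx,dox,duv,dux,ehi,ehj,eho,ehv,eij,ein,eio,eix,ejn,ejv,ejx,enx,eov,hnu,hnx,ijo,ino,iou,ivx,nox] rk=33  ker:eiv,env,hij,hio,hiv,hov,hux,ijn,iju,ijx,inu,inv,inx,iov,iuv,jno,jnu,jnv,jou,nou,nuv,nux,nvx,oux
∂3: piv[denv,dnux,ehij,ehio,ehiv,ehov,einv,einx,eiov,ejnv,hnux,ijno,ijnu,ijou,inou,inuv,invx,noux] rk=18  ker:hiov,jnou
b_3=(20−18)−0=2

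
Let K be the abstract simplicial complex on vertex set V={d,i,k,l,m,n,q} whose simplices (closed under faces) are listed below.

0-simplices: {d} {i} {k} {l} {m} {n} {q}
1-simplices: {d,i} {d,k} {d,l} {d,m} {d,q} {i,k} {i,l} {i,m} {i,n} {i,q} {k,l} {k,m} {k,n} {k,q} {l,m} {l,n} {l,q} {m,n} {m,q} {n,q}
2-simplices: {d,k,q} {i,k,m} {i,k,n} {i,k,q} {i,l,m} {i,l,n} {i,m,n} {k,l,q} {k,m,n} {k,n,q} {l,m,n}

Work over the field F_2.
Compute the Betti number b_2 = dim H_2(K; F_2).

b_2=2

n_0=7 n_1=20 n_2=11  [Z2]
∂1: piv[di,dk,dl,dm,dq,in] rk=6  ker:ik,il,im,iq,kl,km,kn,kq,lm,ln,lq,mn,mq,nq
∂2: piv[dkq,ikm,ikn,ikq,ilm,iln,imn,klq,knq] rk=9  ker:kmn,lmn
b_2=(11−9)−0=2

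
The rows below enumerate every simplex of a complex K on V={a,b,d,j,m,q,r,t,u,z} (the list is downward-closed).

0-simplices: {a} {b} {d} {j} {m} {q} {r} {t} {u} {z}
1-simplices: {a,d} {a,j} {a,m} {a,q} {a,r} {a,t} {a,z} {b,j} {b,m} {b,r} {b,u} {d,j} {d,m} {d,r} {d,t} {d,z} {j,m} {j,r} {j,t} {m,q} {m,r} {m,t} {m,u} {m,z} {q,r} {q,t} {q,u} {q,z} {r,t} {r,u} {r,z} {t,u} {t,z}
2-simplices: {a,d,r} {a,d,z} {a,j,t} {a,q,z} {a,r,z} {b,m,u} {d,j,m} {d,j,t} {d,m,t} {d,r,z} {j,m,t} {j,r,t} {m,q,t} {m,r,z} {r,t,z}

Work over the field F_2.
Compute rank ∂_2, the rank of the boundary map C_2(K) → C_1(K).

n_0=10 n_1=33 n_2=15  [Z2]
∂1: piv[ad,aj,am,aq,ar,at,az,bj,bu] rk=9  ker:bm,br,dj,dm,dr,dt,dz,jm,jr,jt,mq,mr,mt,mu,mz,qr,qt,qu,qz,rt,ru,rz,tu,tz
∂2: piv[adr,adz,ajt,aqz,arz,bmu,djm,djt,dmt,jrt,mqt,mrz,rtz] rk=13  ker:drz,jmt
rk∂_2=13

rank∂_2=13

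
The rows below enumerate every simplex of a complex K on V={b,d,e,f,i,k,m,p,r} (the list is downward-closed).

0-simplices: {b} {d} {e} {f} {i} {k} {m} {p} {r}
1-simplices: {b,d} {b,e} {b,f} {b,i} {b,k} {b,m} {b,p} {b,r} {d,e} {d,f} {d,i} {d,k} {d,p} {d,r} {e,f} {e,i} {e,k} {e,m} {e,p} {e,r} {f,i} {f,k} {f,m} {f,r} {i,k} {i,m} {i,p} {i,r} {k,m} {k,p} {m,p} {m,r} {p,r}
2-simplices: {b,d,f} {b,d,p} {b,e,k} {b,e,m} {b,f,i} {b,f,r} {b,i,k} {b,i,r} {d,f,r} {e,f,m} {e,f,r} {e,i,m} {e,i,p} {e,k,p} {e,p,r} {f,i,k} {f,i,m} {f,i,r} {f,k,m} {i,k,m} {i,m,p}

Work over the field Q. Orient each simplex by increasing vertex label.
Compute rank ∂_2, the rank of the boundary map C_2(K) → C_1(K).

n_0=9 n_1=33 n_2=21  [Q]
∂1: piv[bd,be,bf,bi,bk,bm,bp,br] rk=8  ker:de,df,di,dk,dp,dr,ef,ei,ek,em,ep,er,fi,fk,fm,fr,ik,im,ip,ir,km,kp,mp,mr,pr
∂2: piv[bdf,bdp,bek,bem,bfi,bfr,bik,bir,dfr,efm,efr,eim,eip,ekp,epr,fik,fim,fkm,imp] rk=19  ker:fir,ikm
rk∂_2=19

rank∂_2=19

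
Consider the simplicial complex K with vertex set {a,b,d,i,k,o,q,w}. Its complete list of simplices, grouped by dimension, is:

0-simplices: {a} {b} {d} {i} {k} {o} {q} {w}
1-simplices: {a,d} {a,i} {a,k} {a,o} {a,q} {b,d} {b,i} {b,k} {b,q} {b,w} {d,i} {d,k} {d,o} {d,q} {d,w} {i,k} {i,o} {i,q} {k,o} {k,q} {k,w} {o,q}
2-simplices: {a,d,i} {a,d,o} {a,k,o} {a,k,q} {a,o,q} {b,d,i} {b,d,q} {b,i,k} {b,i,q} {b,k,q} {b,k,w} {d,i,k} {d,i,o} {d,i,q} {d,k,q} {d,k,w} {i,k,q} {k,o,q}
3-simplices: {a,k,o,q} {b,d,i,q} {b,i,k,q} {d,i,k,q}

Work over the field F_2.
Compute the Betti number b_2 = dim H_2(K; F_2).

n_0=8 n_1=22 n_2=18 n_3=4  [Z2]
∂1: piv[ad,ai,ak,ao,aq,bd,bw] rk=7  ker:bi,bk,bq,di,dk,do,dq,dw,ik,io,iq,ko,kq,kw,oq
∂2: piv[adi,ado,ako,akq,aoq,bdi,bdq,bik,biq,bkq,bkw,dik,dio,dkw] rk=14  ker:diq,dkq,ikq,koq
∂3: piv[akoq,bdiq,bikq,dikq] rk=4
b_2=(18−14)−4=0

b_2=0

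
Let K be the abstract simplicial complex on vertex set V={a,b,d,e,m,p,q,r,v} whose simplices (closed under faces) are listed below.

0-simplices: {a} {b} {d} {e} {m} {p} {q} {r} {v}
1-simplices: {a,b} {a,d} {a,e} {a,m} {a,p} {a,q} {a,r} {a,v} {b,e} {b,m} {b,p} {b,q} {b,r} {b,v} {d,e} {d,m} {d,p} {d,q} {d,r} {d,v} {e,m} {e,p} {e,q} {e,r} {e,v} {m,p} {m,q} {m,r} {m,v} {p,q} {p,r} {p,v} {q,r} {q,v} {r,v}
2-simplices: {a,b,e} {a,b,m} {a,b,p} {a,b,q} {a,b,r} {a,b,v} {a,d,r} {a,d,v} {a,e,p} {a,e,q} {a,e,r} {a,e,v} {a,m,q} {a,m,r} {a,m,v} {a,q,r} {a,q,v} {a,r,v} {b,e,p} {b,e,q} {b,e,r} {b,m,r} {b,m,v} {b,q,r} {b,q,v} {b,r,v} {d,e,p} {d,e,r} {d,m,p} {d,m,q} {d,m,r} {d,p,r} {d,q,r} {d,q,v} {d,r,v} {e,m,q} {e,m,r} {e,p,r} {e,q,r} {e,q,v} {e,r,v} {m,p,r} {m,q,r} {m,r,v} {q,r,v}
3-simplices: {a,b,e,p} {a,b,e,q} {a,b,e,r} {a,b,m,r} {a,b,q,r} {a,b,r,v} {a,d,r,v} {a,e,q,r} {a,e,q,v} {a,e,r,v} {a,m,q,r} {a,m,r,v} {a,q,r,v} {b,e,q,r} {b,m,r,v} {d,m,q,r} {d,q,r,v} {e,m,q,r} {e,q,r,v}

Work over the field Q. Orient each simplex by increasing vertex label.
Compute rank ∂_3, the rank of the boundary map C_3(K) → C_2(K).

rank∂_3=17

n_0=9 n_1=35 n_2=45 n_3=19  [Q]
∂1: piv[ab,ad,ae,am,ap,aq,ar,av] rk=8  ker:be,bm,bp,bq,br,bv,de,dm,dp,dq,dr,dv,em,ep,eq,er,ev,mp,mq,mr,mv,pq,pr,pv,qr,qv,rv
∂2: piv[abe,abm,abp,abq,abr,abv,adr,adv,aep,aeq,aer,aev,amq,amr,amv,aqr,aqv,arv,dep,der,dmp,dmq,dmr,dpr,emq] rk=25  ker:bep,beq,ber,bmr,bmv,bqr,bqv,brv,dqr,dqv,drv,emr,epr,eqr,eqv,erv,mpr,mqr,mrv,qrv
∂3: piv[abep,abeq,aber,abmr,abqr,abrv,adrv,aeqr,aeqv,aerv,amqr,amrv,aqrv,bmrv,dmqr,dqrv,emqr] rk=17  ker:beqr,eqrv
rk∂_3=17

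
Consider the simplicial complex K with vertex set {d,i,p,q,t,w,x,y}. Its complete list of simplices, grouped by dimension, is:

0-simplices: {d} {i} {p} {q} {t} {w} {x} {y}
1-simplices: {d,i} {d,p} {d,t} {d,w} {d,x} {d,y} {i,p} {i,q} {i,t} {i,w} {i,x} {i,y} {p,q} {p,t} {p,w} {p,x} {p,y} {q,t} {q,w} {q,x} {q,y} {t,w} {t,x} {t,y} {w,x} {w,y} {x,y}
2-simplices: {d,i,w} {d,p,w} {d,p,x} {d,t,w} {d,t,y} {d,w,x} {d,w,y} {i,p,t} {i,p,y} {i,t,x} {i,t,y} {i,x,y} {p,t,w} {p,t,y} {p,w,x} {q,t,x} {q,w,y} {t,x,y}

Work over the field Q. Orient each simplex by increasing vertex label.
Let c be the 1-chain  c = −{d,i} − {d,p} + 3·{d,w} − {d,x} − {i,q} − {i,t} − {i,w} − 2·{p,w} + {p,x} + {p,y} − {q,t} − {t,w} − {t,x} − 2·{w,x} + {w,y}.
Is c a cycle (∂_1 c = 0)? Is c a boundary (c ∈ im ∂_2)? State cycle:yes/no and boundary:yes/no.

n_0=8 n_1=27 n_2=18  [Q]
∂1: piv[di,dp,dt,dw,dx,dy,iq] rk=7  ker:ip,it,iw,ix,iy,pq,pt,pw,px,py,qt,qw,qx,qy,tw,tx,ty,wx,wy,xy
∂2: piv[diw,dpw,dpx,dtw,dty,dwx,dwy,ipt,ipy,itx,ity,ixy,ptw,qtx,qwy] rk=15  ker:pty,pwx,txy
∂1c = 2·{i} − {p} − 3·{x} + 2·{y}

cycle:no boundary:no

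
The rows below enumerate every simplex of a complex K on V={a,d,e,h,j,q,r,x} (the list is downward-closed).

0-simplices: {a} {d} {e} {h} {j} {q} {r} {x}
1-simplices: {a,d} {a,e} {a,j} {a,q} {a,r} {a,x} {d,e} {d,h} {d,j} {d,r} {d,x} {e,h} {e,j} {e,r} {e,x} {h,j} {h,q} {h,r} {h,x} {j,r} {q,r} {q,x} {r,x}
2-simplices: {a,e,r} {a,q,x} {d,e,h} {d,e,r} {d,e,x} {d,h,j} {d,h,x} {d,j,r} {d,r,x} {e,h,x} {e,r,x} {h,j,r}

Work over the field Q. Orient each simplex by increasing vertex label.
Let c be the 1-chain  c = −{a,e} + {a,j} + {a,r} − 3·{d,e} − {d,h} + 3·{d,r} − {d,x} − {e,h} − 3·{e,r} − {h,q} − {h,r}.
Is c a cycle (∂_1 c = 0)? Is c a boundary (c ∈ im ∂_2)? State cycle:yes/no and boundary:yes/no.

cycle:no boundary:no

n_0=8 n_1=23 n_2=12  [Q]
∂1: piv[ad,ae,aj,aq,ar,ax,dh] rk=7  ker:de,dj,dr,dx,eh,ej,er,ex,hj,hq,hr,hx,jr,qr,qx,rx
∂2: piv[aer,aqx,deh,der,dex,dhj,dhx,djr,drx,hjr] rk=10  ker:ehx,erx
∂1c = −{a} + 2·{d} + {j} − {q} − {x}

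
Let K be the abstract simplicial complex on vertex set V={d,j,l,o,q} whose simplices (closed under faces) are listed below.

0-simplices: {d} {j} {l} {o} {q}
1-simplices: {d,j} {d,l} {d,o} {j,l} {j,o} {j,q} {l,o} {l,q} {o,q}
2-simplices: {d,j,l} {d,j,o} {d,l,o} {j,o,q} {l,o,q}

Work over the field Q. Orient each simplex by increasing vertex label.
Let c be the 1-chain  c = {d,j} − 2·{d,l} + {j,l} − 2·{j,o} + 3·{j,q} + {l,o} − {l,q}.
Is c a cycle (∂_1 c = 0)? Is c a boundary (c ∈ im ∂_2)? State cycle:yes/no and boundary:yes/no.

cycle:no boundary:no

n_0=5 n_1=9 n_2=5  [Q]
∂1: piv[dj,dl,do,jq] rk=4  ker:jl,jo,lo,lq,oq
∂2: piv[djl,djo,dlo,joq,loq] rk=5
∂1c = {d} − {j} − {l} − {o} + 2·{q}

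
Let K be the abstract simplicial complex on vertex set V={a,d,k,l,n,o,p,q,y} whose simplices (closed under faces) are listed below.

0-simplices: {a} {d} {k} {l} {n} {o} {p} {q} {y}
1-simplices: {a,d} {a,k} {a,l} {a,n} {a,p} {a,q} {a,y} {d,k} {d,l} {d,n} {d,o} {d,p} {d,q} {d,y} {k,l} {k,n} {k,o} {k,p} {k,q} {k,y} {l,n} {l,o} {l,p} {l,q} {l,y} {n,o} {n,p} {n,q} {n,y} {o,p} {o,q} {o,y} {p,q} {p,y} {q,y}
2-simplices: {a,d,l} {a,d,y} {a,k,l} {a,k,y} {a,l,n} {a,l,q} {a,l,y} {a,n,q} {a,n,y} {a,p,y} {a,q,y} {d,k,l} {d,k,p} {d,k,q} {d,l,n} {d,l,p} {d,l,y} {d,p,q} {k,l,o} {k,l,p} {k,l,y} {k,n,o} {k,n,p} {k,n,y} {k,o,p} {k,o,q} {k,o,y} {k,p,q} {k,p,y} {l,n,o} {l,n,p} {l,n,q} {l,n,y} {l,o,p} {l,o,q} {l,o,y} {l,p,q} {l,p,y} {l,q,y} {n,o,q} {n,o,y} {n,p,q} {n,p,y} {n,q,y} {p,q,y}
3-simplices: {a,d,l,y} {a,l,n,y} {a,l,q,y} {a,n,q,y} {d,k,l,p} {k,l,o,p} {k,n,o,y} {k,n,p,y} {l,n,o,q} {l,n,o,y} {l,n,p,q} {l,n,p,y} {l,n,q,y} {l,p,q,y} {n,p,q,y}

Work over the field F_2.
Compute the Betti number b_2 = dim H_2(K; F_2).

n_0=9 n_1=35 n_2=45 n_3=15  [Z2]
∂1: piv[ad,ak,al,an,ap,aq,ay,do] rk=8  ker:dk,dl,dn,dp,dq,dy,kl,kn,ko,kp,kq,ky,ln,lo,lp,lq,ly,no,np,nq,ny,op,oq,oy,pq,py,qy
∂2: piv[adl,ady,akl,aky,aln,alq,aly,anq,any,apy,aqy,dkl,dkp,dkq,dln,dlp,dpq,klo,kno,knp,kny,kop,koq,koy,kpy,loq] rk=26  ker:dly,klp,kly,kpq,lno,lnp,lnq,lny,lop,loy,lpq,lpy,lqy,noq,noy,npq,npy,nqy,pqy
∂3: piv[adly,alny,alqy,anqy,dklp,klop,knoy,knpy,lnoq,lnoy,lnpq,lnpy,lnqy,lpqy] rk=14  ker:npqy
b_2=(45−26)−14=5

b_2=5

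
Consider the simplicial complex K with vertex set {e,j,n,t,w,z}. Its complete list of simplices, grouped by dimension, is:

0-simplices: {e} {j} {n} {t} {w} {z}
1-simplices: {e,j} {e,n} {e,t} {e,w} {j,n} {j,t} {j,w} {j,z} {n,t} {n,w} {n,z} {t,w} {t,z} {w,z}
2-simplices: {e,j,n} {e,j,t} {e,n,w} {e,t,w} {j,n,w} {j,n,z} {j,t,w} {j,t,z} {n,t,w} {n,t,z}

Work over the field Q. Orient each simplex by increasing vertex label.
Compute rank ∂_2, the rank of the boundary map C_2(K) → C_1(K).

rank∂_2=8

n_0=6 n_1=14 n_2=10  [Q]
∂1: piv[ej,en,et,ew,jz] rk=5  ker:jn,jt,jw,nt,nw,nz,tw,tz,wz
∂2: piv[ejn,ejt,enw,etw,jnw,jnz,jtz,ntw] rk=8  ker:jtw,ntz
rk∂_2=8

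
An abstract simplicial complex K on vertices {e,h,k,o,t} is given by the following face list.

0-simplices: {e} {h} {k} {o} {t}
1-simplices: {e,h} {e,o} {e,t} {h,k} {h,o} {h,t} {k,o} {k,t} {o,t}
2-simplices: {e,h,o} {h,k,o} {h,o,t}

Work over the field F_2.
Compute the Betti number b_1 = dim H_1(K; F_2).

n_0=5 n_1=9 n_2=3  [Z2]
∂1: piv[eh,eo,et,hk] rk=4  ker:ho,ht,ko,kt,ot
∂2: piv[eho,hko,hot] rk=3
b_1=(9−4)−3=2

b_1=2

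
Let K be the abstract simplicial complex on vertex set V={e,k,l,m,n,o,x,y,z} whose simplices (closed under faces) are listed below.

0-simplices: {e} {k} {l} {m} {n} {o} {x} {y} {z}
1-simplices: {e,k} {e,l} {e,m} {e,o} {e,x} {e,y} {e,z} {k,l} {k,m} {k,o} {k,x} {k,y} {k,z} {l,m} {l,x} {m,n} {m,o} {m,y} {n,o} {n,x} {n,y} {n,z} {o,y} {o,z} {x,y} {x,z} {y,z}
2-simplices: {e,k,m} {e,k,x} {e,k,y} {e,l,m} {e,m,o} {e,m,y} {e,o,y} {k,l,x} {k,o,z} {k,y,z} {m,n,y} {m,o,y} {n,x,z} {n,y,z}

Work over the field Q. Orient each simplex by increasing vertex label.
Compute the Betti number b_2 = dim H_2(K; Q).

n_0=9 n_1=27 n_2=14  [Q]
∂1: piv[ek,el,em,eo,ex,ey,ez,mn] rk=8  ker:kl,km,ko,kx,ky,kz,lm,lx,mo,my,no,nx,ny,nz,oy,oz,xy,xz,yz
∂2: piv[ekm,ekx,eky,elm,emo,emy,eoy,klx,koz,kyz,mny,nxz,nyz] rk=13  ker:moy
b_2=(14−13)−0=1

b_2=1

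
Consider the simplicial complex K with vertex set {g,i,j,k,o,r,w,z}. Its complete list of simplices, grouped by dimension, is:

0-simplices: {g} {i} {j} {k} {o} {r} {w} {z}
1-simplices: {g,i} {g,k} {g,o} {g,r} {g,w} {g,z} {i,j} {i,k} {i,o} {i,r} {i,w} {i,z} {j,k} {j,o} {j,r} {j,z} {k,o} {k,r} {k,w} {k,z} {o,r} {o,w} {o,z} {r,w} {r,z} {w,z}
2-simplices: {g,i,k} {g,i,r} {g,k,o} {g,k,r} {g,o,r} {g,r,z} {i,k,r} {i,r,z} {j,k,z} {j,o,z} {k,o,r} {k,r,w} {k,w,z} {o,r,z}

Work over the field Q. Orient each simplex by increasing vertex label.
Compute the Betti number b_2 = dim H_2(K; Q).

b_2=2

n_0=8 n_1=26 n_2=14  [Q]
∂1: piv[gi,gk,go,gr,gw,gz,ij] rk=7  ker:ik,io,ir,iw,iz,jk,jo,jr,jz,ko,kr,kw,kz,or,ow,oz,rw,rz,wz
∂2: piv[gik,gir,gko,gkr,gor,grz,irz,jkz,joz,krw,kwz,orz] rk=12  ker:ikr,kor
b_2=(14−12)−0=2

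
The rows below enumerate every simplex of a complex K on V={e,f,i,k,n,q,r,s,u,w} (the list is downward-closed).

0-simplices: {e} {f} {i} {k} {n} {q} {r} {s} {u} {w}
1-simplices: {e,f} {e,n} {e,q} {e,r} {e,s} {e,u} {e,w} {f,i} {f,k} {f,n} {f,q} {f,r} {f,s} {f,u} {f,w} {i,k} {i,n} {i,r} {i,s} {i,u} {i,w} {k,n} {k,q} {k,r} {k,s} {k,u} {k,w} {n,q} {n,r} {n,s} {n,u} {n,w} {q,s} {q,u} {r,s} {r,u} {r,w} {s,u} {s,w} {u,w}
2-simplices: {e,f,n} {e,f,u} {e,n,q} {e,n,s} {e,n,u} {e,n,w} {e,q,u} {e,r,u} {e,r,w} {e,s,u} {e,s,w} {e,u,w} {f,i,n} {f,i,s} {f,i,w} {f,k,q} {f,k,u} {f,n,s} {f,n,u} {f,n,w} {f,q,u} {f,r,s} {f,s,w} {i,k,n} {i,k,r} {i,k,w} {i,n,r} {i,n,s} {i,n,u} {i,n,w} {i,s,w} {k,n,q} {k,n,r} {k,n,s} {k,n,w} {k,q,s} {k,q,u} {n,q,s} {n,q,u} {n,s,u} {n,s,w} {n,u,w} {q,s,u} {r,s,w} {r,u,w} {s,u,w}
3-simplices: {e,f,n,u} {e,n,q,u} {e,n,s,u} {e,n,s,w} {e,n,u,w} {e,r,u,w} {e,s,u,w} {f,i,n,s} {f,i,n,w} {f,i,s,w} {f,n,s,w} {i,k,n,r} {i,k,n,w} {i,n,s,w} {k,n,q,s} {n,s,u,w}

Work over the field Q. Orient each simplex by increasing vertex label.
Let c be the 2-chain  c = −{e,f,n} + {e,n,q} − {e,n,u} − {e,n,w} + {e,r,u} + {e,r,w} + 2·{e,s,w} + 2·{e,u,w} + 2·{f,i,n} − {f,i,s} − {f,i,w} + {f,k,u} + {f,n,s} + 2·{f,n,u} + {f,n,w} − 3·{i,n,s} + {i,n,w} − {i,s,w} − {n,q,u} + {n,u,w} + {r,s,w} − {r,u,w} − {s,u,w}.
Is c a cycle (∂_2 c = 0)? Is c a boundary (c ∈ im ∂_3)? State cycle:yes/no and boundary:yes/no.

cycle:no boundary:no

n_0=10 n_1=40 n_2=46 n_3=16  [Q]
∂1: piv[ef,en,eq,er,es,eu,ew,fi,fk] rk=9  ker:fn,fq,fr,fs,fu,fw,ik,in,ir,is,iu,iw,kn,kq,kr,ks,ku,kw,nq,nr,ns,nu,nw,qs,qu,rs,ru,rw,su,sw,uw
∂2: piv[efn,efu,enq,ens,enu,enw,equ,eru,erw,esu,esw,euw,fin,fis,fiw,fkq,fku,fns,fnw,fqu,frs,ikn,ikr,ikw,inr,inu,knq,kns,kqs,rsw] rk=30  ker:fnu,fsw,ins,inw,isw,knr,knw,kqu,nqs,nqu,nsu,nsw,nuw,qsu,ruw,suw
∂3: piv[efnu,enqu,ensu,ensw,enuw,eruw,esuw,fins,finw,fisw,fnsw,iknr,iknw,knqs] rk=14  ker:insw,nsuw
∂2c = −{e,f} − {e,q} + 2·{e,r} + 2·{e,s} + 2·{e,u} − 4·{e,w} + {f,k} + {f,n} − 3·{f,u} + {i,s} − {i,w} + {k,u} − 2·{n,s} + 3·{n,u} − {q,u} + {r,s} + {r,w} − {s,u} + 3·{s,w} + {u,w}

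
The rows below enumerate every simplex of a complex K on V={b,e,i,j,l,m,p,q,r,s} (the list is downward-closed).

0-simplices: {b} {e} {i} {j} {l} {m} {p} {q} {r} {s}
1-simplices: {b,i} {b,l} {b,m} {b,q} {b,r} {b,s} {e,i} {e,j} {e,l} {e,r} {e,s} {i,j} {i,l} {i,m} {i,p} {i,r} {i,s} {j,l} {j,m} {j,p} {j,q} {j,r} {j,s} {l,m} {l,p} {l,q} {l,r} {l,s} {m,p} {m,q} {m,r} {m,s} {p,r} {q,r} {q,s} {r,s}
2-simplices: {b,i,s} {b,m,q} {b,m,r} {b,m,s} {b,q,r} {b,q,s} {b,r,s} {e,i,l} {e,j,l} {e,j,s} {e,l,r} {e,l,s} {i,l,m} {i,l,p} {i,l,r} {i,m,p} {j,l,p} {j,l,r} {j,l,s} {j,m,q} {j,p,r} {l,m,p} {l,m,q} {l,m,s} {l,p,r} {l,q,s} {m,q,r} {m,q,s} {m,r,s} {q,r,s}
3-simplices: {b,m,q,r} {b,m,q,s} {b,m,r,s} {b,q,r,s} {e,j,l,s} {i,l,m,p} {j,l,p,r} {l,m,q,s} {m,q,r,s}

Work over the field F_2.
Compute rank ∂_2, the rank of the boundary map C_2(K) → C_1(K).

rank∂_2=22

n_0=10 n_1=36 n_2=30 n_3=9  [Z2]
∂1: piv[bi,bl,bm,bq,br,bs,ei,ej,ip] rk=9  ker:el,er,es,ij,il,im,ir,is,jl,jm,jp,jq,jr,js,lm,lp,lq,lr,ls,mp,mq,mr,ms,pr,qr,qs,rs
∂2: piv[bis,bmq,bmr,bms,bqr,bqs,brs,eil,ejl,ejs,elr,els,ilm,ilp,ilr,imp,jlp,jlr,jmq,jpr,lmq,lms] rk=22  ker:jls,lmp,lpr,lqs,mqr,mqs,mrs,qrs
∂3: piv[bmqr,bmqs,bmrs,bqrs,ejls,ilmp,jlpr,lmqs] rk=8  ker:mqrs
rk∂_2=22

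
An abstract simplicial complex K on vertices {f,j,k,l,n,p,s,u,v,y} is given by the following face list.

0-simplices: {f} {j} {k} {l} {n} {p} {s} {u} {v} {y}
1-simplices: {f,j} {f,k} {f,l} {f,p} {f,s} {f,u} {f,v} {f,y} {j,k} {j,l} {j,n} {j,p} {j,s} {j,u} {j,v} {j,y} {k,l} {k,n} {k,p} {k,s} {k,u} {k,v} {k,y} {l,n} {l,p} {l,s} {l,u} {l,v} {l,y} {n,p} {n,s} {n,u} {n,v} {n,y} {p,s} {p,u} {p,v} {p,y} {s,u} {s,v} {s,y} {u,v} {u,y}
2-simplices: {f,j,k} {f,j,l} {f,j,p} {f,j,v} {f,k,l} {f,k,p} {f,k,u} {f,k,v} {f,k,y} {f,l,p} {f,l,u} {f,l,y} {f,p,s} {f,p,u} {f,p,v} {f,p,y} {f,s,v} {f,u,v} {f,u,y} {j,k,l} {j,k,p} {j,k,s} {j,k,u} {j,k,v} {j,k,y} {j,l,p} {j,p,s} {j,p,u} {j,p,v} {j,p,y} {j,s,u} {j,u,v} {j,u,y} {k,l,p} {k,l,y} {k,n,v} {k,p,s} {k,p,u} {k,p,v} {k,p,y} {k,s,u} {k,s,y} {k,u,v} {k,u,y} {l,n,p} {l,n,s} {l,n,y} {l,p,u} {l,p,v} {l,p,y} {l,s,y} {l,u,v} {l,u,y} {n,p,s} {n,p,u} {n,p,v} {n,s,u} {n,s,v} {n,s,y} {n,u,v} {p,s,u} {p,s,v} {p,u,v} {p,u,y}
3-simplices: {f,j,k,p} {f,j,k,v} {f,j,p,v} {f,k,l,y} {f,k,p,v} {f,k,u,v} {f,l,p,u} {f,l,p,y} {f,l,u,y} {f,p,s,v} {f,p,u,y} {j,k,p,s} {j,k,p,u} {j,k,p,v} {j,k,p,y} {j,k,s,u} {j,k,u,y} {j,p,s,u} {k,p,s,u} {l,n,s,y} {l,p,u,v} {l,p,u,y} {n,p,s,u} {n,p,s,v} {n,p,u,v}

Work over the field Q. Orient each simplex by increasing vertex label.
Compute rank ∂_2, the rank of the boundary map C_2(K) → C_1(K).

rank∂_2=33

n_0=10 n_1=43 n_2=64 n_3=25  [Q]
∂1: piv[fj,fk,fl,fp,fs,fu,fv,fy,jn] rk=9  ker:jk,jl,jp,js,ju,jv,jy,kl,kn,kp,ks,ku,kv,ky,ln,lp,ls,lu,lv,ly,np,ns,nu,nv,ny,ps,pu,pv,py,su,sv,sy,uv,uy
∂2: piv[fjk,fjl,fjp,fjv,fkl,fkp,fku,fkv,fky,flp,flu,fly,fps,fpu,fpv,fpy,fsv,fuv,fuy,jks,jku,jky,jps,jsu,knv,ksy,lnp,lns,lny,lpv,lsy,npu,npv] rk=33  ker:jkl,jkp,jkv,jlp,jpu,jpv,jpy,juv,juy,klp,kly,kps,kpu,kpv,kpy,ksu,kuv,kuy,lpu,lpy,luv,luy,nps,nsu,nsv,nsy,nuv,psu,psv,puv,puy
∂3: piv[fjkp,fjkv,fjpv,fkly,fkpv,fkuv,flpu,flpy,fluy,fpsv,fpuy,jkps,jkpu,jkpy,jksu,jkuy,jpsu,lnsy,lpuv,npsu,npsv,npuv] rk=22  ker:jkpv,kpsu,lpuy
rk∂_2=33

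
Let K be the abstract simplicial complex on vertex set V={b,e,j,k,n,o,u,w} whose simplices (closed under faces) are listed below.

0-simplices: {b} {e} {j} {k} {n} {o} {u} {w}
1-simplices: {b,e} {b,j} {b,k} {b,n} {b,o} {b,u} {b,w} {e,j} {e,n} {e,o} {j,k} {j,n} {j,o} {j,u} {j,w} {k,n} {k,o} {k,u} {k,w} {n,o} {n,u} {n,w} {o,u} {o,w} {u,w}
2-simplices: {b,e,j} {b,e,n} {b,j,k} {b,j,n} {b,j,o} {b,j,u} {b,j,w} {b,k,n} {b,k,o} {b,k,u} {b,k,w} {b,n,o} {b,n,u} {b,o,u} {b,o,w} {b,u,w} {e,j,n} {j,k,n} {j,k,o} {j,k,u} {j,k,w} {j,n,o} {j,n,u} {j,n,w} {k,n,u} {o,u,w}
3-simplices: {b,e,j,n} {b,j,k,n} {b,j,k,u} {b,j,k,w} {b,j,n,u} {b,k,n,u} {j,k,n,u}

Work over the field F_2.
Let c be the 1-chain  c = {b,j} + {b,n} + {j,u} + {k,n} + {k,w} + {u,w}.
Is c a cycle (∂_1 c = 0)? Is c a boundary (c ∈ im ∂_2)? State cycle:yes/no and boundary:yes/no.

n_0=8 n_1=25 n_2=26 n_3=7  [Z2]
∂1: piv[be,bj,bk,bn,bo,bu,bw] rk=7  ker:ej,en,eo,jk,jn,jo,ju,jw,kn,ko,ku,kw,no,nu,nw,ou,ow,uw
∂2: piv[bej,ben,bjk,bjn,bjo,bju,bjw,bkn,bko,bku,bkw,bno,bnu,bou,bow,buw,jnw] rk=17  ker:ejn,jkn,jko,jku,jkw,jno,jnu,knu,ouw
∂3: piv[bejn,bjkn,bjku,bjkw,bjnu,bknu] rk=6  ker:jknu
∂1c = 0
c vs im∂2: reduces to 0 ⇒ boundary

cycle:yes boundary:yes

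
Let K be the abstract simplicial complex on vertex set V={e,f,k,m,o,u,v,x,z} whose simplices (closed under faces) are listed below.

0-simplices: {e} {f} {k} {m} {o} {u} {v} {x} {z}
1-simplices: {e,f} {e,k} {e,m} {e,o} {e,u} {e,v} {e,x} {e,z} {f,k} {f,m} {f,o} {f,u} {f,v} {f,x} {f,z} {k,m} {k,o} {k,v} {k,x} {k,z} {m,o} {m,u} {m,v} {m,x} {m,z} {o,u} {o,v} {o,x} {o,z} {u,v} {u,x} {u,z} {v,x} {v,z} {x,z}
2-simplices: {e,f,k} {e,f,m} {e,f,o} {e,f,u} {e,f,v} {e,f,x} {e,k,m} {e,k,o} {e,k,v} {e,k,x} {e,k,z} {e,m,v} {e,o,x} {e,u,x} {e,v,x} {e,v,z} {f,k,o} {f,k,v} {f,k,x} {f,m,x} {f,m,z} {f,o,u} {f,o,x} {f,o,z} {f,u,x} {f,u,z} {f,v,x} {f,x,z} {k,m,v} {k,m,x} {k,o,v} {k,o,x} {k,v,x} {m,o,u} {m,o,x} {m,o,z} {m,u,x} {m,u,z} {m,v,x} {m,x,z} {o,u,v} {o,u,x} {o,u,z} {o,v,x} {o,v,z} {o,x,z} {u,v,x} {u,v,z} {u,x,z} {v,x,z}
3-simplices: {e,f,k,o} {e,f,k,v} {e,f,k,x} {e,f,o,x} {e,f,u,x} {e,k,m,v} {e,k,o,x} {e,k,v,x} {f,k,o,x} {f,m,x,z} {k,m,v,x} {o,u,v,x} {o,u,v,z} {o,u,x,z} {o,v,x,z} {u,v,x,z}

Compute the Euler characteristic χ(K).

χ(K)=8

n_0=9 n_1=35 n_2=50 n_3=16
χ=+9−35+50−16=8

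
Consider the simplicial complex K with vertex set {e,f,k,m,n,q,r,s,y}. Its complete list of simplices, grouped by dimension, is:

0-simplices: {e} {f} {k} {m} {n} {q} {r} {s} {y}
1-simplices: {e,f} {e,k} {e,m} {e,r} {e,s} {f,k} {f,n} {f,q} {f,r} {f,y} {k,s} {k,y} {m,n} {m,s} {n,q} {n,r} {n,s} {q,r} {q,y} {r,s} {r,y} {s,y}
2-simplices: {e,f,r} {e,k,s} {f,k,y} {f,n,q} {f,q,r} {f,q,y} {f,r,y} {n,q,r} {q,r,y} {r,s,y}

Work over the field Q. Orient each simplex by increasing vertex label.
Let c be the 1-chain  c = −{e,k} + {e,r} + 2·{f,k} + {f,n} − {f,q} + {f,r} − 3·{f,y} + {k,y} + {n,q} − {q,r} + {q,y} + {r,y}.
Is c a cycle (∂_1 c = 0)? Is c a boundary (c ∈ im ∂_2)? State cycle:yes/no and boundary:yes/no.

cycle:yes boundary:no

n_0=9 n_1=22 n_2=10  [Q]
∂1: piv[ef,ek,em,er,es,fn,fq,fy] rk=8  ker:fk,fr,ks,ky,mn,ms,nq,nr,ns,qr,qy,rs,ry,sy
∂2: piv[efr,eks,fky,fnq,fqr,fqy,fry,nqr,rsy] rk=9  ker:qry
∂1c = 0
c vs im∂2: residual ≠ 0 ⇒ not boundary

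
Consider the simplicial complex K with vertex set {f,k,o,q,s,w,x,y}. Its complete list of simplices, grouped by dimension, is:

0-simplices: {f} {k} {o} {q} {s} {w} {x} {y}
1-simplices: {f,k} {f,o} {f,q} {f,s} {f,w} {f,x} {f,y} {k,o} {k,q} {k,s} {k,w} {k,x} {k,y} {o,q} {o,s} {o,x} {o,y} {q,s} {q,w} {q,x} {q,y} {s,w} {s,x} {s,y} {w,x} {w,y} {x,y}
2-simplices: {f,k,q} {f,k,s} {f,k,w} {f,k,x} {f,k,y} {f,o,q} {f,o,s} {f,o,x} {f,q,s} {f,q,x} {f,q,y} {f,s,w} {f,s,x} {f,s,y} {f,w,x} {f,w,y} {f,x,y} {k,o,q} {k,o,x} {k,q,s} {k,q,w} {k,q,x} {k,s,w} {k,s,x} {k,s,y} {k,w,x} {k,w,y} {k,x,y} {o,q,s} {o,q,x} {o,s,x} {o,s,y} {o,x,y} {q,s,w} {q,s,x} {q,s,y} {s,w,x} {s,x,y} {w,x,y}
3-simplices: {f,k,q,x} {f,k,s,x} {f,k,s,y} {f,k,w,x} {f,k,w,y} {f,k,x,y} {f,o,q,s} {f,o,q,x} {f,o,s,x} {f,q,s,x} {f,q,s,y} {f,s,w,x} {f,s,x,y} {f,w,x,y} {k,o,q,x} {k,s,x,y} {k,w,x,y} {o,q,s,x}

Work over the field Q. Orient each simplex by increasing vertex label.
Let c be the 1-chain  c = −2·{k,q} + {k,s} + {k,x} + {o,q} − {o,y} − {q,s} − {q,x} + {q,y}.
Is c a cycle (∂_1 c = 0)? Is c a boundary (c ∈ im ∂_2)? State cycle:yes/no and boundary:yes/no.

cycle:yes boundary:yes

n_0=8 n_1=27 n_2=39 n_3=18  [Q]
∂1: piv[fk,fo,fq,fs,fw,fx,fy] rk=7  ker:ko,kq,ks,kw,kx,ky,oq,os,ox,oy,qs,qw,qx,qy,sw,sx,sy,wx,wy,xy
∂2: piv[fkq,fks,fkw,fkx,fky,foq,fos,fox,fqs,fqx,fqy,fsw,fsx,fsy,fwx,fwy,fxy,koq,kqw,osy] rk=20  ker:kox,kqs,kqx,ksw,ksx,ksy,kwx,kwy,kxy,oqs,oqx,osx,oxy,qsw,qsx,qsy,swx,sxy,wxy
∂3: piv[fkqx,fksx,fksy,fkwx,fkwy,fkxy,foqs,foqx,fosx,fqsx,fqsy,fswx,fsxy,fwxy,koqx] rk=15  ker:ksxy,kwxy,oqsx
∂1c = 0
c vs im∂2: reduces to 0 ⇒ boundary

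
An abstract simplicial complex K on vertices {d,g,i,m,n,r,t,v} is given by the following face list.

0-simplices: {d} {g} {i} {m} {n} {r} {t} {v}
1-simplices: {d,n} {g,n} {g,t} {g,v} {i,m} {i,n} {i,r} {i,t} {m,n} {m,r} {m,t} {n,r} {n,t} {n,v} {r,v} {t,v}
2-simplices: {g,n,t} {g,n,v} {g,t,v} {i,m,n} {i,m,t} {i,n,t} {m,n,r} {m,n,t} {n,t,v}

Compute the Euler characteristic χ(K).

n_0=8 n_1=16 n_2=9
χ=+8−16+9=1

χ(K)=1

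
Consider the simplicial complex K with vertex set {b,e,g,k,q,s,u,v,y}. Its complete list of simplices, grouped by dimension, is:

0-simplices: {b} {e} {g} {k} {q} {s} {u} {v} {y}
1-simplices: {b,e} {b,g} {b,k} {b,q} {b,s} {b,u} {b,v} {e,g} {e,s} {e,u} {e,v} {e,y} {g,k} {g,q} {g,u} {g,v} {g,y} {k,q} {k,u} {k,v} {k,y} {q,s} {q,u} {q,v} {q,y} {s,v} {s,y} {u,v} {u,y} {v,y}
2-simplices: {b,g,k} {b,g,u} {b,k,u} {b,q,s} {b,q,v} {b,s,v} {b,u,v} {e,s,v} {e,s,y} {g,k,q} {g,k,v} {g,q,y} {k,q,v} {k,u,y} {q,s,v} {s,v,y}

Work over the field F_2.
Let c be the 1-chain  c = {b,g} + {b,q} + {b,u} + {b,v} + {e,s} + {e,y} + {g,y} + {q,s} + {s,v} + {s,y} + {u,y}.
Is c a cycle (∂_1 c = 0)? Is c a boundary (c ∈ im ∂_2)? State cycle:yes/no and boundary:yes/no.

cycle:yes boundary:no

n_0=9 n_1=30 n_2=16  [Z2]
∂1: piv[be,bg,bk,bq,bs,bu,bv,ey] rk=8  ker:eg,es,eu,ev,gk,gq,gu,gv,gy,kq,ku,kv,ky,qs,qu,qv,qy,sv,sy,uv,uy,vy
∂2: piv[bgk,bgu,bku,bqs,bqv,bsv,buv,esv,esy,gkq,gkv,gqy,kqv,kuy,svy] rk=15  ker:qsv
∂1c = 0
c vs im∂2: residual ≠ 0 ⇒ not boundary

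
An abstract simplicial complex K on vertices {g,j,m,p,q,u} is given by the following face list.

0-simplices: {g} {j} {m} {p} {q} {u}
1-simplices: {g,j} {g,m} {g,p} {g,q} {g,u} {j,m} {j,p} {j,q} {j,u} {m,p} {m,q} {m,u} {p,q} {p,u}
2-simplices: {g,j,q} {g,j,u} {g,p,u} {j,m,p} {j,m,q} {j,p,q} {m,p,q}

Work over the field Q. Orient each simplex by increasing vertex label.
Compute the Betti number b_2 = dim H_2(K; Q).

n_0=6 n_1=14 n_2=7  [Q]
∂1: piv[gj,gm,gp,gq,gu] rk=5  ker:jm,jp,jq,ju,mp,mq,mu,pq,pu
∂2: piv[gjq,gju,gpu,jmp,jmq,jpq] rk=6  ker:mpq
b_2=(7−6)−0=1

b_2=1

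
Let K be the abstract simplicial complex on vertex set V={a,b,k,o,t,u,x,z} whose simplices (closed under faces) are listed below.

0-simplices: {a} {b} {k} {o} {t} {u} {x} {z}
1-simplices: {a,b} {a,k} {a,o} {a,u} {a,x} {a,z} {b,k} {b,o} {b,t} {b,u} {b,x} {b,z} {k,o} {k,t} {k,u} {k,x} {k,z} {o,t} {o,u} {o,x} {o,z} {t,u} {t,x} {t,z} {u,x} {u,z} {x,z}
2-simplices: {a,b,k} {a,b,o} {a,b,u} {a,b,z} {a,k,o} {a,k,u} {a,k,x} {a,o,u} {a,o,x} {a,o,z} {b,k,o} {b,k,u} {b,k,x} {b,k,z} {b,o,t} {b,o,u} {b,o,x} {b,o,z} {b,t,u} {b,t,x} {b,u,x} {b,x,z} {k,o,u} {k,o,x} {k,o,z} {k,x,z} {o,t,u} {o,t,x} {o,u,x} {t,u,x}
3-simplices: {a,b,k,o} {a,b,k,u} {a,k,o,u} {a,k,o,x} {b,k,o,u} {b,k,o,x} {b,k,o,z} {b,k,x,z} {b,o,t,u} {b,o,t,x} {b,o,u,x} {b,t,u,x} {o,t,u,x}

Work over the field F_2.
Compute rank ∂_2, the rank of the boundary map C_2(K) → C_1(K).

rank∂_2=17

n_0=8 n_1=27 n_2=30 n_3=13  [Z2]
∂1: piv[ab,ak,ao,au,ax,az,bt] rk=7  ker:bk,bo,bu,bx,bz,ko,kt,ku,kx,kz,ot,ou,ox,oz,tu,tx,tz,ux,uz,xz
∂2: piv[abk,abo,abu,abz,ako,aku,akx,aou,aox,aoz,bkx,bkz,bot,btu,btx,bux,bxz] rk=17  ker:bko,bku,bou,box,boz,kou,kox,koz,kxz,otu,otx,oux,tux
∂3: piv[abko,abku,akou,akox,bkou,bkox,bkoz,bkxz,botu,botx,boux,btux] rk=12  ker:otux
rk∂_2=17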